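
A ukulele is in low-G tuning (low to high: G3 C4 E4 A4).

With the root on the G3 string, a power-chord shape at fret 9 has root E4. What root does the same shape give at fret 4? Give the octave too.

B3

Moving from fret 9 to fret 4 shifts the root by -5 semitones.
E4 down 5 semitones is B3.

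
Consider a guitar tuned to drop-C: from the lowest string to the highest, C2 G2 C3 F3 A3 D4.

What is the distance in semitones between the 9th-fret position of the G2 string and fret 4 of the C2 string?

G2 at fret 9 → E3 (MIDI 52); C2 at fret 4 → E2 (MIDI 40).
52 − 40 = 12, so the two pitches are 12 semitones apart, with E3 the higher.

12 semitones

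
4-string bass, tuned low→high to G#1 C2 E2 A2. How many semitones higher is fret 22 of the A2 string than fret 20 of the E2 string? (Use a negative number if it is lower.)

7 semitones

A2 at fret 22 → G4 (MIDI 67); E2 at fret 20 → C4 (MIDI 60).
67 − 60 = 7, so the two pitches are 7 semitones apart.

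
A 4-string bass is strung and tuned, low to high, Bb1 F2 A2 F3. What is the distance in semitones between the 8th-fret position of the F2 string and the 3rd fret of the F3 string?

F2 at fret 8 → Db3 (MIDI 49); F3 at fret 3 → Ab3 (MIDI 56).
49 − 56 = -7, so the two pitches are 7 semitones apart, with Ab3 the higher.

7 semitones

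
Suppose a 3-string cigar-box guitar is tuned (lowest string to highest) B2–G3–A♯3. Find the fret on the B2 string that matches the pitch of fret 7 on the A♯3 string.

A♯3 at fret 7 is A♯3 + 7 semitones = F4.
The open B2 string is 11 semitones below the open A♯3, so the same pitch on the B2 string lies at fret 7 + 11 = 18.

18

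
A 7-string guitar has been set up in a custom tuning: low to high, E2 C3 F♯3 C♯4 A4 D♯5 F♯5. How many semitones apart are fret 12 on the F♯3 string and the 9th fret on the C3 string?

9 semitones

F♯3 at fret 12 → F♯4 (MIDI 66); C3 at fret 9 → A3 (MIDI 57).
66 − 57 = 9, so the two pitches are 9 semitones apart, with F♯4 the higher.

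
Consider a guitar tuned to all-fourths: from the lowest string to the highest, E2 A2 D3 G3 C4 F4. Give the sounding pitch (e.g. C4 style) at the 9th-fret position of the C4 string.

Each fret is one semitone, so C4 + 9 = A4.

A4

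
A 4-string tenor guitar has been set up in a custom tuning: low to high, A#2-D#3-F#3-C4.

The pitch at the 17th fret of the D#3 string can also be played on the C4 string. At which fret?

Fret 17 on D#3 is MIDI 51 + 17 = 68 (G#4). On the C4 string (open MIDI 60), that pitch is 68 − 60 = fret 8.

8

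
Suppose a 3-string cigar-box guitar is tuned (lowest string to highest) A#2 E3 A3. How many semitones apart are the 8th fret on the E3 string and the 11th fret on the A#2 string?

3 semitones

E3 at fret 8 → C4 (MIDI 60); A#2 at fret 11 → A3 (MIDI 57).
60 − 57 = 3, so the two pitches are 3 semitones apart, with C4 the higher.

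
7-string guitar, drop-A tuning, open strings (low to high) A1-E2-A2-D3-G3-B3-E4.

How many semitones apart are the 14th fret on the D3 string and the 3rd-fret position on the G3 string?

D3 at fret 14 → E4 (MIDI 64); G3 at fret 3 → A#3 (MIDI 58).
64 − 58 = 6, so the two pitches are 6 semitones apart, with E4 the higher.

6 semitones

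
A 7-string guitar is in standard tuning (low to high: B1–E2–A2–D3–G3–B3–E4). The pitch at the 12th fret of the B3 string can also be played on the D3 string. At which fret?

21

B3 at fret 12 is B3 + 12 semitones = B4.
The open D3 string is 9 semitones below the open B3, so the same pitch on the D3 string lies at fret 12 + 9 = 21.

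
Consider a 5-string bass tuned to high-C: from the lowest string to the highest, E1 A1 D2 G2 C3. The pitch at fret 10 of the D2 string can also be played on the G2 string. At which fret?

5

Fret 10 on D2 is MIDI 38 + 10 = 48 (C3). On the G2 string (open MIDI 43), that pitch is 48 − 43 = fret 5.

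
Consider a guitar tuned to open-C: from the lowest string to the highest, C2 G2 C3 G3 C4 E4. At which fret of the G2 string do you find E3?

9

E3 is 9 semitones above the open G2 (G–G#–A–A#–B–C–C#–D–D#–E), so it sits at fret 9.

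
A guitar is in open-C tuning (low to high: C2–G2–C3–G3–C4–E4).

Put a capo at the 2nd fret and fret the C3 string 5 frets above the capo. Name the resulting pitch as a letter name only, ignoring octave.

G

The capo raises the open C3 by 2 semitones to D3; fretting 5 more gives C3 + 2 + 5 = C3 + 7 semitones, landing on G.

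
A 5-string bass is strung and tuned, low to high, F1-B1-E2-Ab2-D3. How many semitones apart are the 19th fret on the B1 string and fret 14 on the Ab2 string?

B1 at fret 19 → Gb3 (MIDI 54); Ab2 at fret 14 → Bb3 (MIDI 58).
54 − 58 = -4, so the two pitches are 4 semitones apart, with Bb3 the higher.

4 semitones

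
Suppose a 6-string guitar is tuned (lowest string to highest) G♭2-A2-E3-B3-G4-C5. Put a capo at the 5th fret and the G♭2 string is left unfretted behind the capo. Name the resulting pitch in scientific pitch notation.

The capo raises the open G♭2 by 5 semitones to B2; fretting 0 more gives G♭2 + 5 + 0 = G♭2 + 5 semitones = B2.

B2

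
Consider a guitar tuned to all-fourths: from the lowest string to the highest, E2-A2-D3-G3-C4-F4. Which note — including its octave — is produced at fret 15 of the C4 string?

D#5

Each fret is one semitone, so C4 + 15 = D#5.
(Equivalently spelled Eb5.)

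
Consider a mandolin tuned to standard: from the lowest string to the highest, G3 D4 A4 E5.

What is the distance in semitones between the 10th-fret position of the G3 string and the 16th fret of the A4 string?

G3 at fret 10 → F4 (MIDI 65); A4 at fret 16 → C#6 (MIDI 85).
65 − 85 = -20, so the two pitches are 20 semitones apart, with C#6 the higher.

20 semitones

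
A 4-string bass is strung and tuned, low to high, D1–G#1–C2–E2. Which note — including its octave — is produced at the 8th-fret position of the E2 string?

Each fret is one semitone, so E2 + 8 = C3.

C3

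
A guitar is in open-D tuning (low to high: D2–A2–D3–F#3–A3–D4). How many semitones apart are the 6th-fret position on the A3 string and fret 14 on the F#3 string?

A3 at fret 6 → D#4 (MIDI 63); F#3 at fret 14 → G#4 (MIDI 68).
63 − 68 = -5, so the two pitches are 5 semitones apart, with G#4 the higher.

5 semitones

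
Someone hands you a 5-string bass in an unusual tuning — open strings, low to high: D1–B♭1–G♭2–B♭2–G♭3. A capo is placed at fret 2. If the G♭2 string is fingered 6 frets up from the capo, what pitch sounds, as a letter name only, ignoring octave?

D

The capo raises the open G♭2 by 2 semitones to A♭2; fretting 6 more gives G♭2 + 2 + 6 = G♭2 + 8 semitones, landing on D.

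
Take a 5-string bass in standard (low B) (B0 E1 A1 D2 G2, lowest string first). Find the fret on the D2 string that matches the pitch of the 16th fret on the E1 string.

E1 at fret 16 is E1 + 16 semitones = G#2.
The open D2 string is 10 semitones above the open E1, so the same pitch on the D2 string lies at fret 16 − 10 = 6.

6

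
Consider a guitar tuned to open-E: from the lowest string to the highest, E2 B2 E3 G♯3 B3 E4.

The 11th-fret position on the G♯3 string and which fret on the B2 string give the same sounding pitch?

G♯3 at fret 11 is G♯3 + 11 semitones = G4.
The open B2 string is 9 semitones below the open G♯3, so the same pitch on the B2 string lies at fret 11 + 9 = 20.

20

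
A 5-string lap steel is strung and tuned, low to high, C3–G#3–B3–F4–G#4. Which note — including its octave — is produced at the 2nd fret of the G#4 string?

A#4

Each fret is one semitone, so G#4 + 2 = A#4.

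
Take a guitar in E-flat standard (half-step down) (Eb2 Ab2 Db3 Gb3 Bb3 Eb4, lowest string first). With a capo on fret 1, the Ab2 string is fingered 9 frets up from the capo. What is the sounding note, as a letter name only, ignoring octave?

The capo raises the open Ab2 by 1 semitone to A2; fretting 9 more gives Ab2 + 1 + 9 = Ab2 + 10 semitones, landing on Gb.
(Also written F#.)

Gb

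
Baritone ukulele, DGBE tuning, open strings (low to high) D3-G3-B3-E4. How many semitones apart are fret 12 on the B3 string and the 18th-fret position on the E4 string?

B3 at fret 12 → B4 (MIDI 71); E4 at fret 18 → A♯5 (MIDI 82).
71 − 82 = -11, so the two pitches are 11 semitones apart, with A♯5 the higher.

11 semitones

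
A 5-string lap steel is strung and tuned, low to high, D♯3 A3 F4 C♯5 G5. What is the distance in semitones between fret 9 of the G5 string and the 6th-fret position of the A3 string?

G5 at fret 9 → E6 (MIDI 88); A3 at fret 6 → D♯4 (MIDI 63).
88 − 63 = 25, so the two pitches are 25 semitones apart, with E6 the higher.

25 semitones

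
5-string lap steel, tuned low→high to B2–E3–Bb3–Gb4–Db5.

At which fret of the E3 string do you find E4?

12

E4 is 12 semitones above the open E3 (E–F–Gb–G–…–D–Eb–E), so it sits at fret 12.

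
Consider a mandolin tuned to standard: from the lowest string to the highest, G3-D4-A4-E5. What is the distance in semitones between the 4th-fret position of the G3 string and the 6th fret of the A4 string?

G3 at fret 4 → B3 (MIDI 59); A4 at fret 6 → D#5 (MIDI 75).
59 − 75 = -16, so the two pitches are 16 semitones apart, with D#5 the higher.

16 semitones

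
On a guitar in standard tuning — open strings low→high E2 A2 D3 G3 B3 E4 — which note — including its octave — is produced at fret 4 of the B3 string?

D#4

Each fret is one semitone, so B3 + 4 = D#4.
(Equivalently spelled Eb4.)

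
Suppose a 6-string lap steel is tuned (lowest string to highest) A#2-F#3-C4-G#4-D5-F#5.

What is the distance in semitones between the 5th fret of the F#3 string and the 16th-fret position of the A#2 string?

3 semitones

F#3 at fret 5 → B3 (MIDI 59); A#2 at fret 16 → D4 (MIDI 62).
59 − 62 = -3, so the two pitches are 3 semitones apart, with D4 the higher.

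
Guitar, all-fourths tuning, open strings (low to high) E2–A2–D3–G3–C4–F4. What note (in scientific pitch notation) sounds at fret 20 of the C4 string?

The open C4 string plus 20 semitones: C–C#–D–D#–…–F#–G–G#.
The walk passes from B into C once, so the octave number goes from 4 to 5.
(Equivalently spelled A♭5.)

G♯5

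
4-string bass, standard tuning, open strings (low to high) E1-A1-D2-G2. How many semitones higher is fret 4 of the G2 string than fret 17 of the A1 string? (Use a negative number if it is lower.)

G2 at fret 4 → B2 (MIDI 47); A1 at fret 17 → D3 (MIDI 50).
47 − 50 = -3, so the two pitches are 3 semitones apart.

-3 semitones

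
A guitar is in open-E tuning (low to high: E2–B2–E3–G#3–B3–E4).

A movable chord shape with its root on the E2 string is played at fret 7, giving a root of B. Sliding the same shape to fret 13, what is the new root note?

Moving from fret 7 to fret 13 shifts the root by 6 semitones.
B up 6 semitones is F.

F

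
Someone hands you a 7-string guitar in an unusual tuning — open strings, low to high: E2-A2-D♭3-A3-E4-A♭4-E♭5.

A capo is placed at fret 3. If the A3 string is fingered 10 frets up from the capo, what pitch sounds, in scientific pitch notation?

B♭4

The capo raises the open A3 by 3 semitones to C4; fretting 10 more gives A3 + 3 + 10 = A3 + 13 semitones = B♭4.
(Also written A♯.)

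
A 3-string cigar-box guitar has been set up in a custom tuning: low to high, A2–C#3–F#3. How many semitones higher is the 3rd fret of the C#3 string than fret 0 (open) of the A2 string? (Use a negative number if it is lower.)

C#3 at fret 3 → E3 (MIDI 52); A2 at fret 0 → A2 (MIDI 45).
52 − 45 = 7, so the two pitches are 7 semitones apart.

7 semitones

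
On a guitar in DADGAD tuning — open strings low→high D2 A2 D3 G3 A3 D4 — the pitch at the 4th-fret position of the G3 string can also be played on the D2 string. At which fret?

21

Fret 4 on G3 is MIDI 55 + 4 = 59 (B3). On the D2 string (open MIDI 38), that pitch is 59 − 38 = fret 21.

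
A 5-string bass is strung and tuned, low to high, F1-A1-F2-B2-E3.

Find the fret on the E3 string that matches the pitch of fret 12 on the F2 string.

F2 at fret 12 is F2 + 12 semitones = F3.
The open E3 string is 11 semitones above the open F2, so the same pitch on the E3 string lies at fret 12 − 11 = 1.

1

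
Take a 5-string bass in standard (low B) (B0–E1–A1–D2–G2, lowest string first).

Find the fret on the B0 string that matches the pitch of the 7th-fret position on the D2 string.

D2 at fret 7 is D2 + 7 semitones = A2.
The open B0 string is 15 semitones below the open D2, so the same pitch on the B0 string lies at fret 7 + 15 = 22.

22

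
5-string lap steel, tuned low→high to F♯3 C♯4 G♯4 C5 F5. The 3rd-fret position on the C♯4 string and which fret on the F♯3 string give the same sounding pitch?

Fret 3 on C♯4 is MIDI 61 + 3 = 64 (E4). On the F♯3 string (open MIDI 54), that pitch is 64 − 54 = fret 10.

10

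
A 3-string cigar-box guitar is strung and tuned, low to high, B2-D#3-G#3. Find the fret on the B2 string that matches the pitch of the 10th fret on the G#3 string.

19

G#3 at fret 10 is G#3 + 10 semitones = F#4.
The open B2 string is 9 semitones below the open G#3, so the same pitch on the B2 string lies at fret 10 + 9 = 19.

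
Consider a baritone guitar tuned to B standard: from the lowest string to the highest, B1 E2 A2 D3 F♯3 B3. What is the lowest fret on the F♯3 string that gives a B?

5

From F♯3, count semitones up the chromatic scale until reaching B: F#–G–G#–A–A#–B — 5 steps.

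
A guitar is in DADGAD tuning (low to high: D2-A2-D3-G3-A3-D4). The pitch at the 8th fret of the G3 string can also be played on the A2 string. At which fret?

G3 at fret 8 is G3 + 8 semitones = D♯4.
The open A2 string is 10 semitones below the open G3, so the same pitch on the A2 string lies at fret 8 + 10 = 18.

18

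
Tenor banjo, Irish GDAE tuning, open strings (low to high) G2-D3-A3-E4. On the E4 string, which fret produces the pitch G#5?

16

G#5 is 16 semitones above the open E4 (E–F–F#–G–…–F#–G–G#), so it sits at fret 16.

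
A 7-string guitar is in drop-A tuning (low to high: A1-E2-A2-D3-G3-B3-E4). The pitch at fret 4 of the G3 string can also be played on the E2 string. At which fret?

19

Fret 4 on G3 is MIDI 55 + 4 = 59 (B3). On the E2 string (open MIDI 40), that pitch is 59 − 40 = fret 19.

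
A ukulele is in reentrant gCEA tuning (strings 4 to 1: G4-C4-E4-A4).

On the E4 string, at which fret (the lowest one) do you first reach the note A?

5

From E4, count semitones up the chromatic scale until reaching A: E–F–F#–G–G#–A — 5 steps.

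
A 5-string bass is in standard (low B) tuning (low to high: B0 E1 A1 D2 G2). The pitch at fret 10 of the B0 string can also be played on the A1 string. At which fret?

0

B0 at fret 10 is B0 + 10 semitones = A1.
The open A1 string is 10 semitones above the open B0, so the same pitch on the A1 string lies at fret 10 − 10 = 0.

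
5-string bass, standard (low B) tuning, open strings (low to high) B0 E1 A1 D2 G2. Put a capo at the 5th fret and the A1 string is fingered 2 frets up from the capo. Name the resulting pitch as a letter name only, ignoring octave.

The capo raises the open A1 by 5 semitones to D2; fretting 2 more gives A1 + 5 + 2 = A1 + 7 semitones, landing on E.

E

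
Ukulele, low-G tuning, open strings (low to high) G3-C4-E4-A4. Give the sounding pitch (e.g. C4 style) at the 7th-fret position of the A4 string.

Each fret is one semitone, so A4 + 7 = E5.

E5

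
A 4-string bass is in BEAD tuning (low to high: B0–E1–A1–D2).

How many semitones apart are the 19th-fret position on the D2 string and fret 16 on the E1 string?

D2 at fret 19 → A3 (MIDI 57); E1 at fret 16 → G♯2 (MIDI 44).
57 − 44 = 13, so the two pitches are 13 semitones apart, with A3 the higher.

13 semitones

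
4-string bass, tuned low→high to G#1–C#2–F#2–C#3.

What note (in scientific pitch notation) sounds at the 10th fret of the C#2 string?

C#2 is MIDI 37. Adding 10 gives 47, which is B2.

B2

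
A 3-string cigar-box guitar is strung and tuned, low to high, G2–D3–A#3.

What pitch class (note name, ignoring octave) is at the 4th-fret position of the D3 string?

F#

The open D3 string plus 4 semitones: D–D#–E–F–F#.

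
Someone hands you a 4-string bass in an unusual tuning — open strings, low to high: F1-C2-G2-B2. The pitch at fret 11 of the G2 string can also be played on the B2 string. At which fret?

7

G2 at fret 11 is G2 + 11 semitones = F#3.
The open B2 string is 4 semitones above the open G2, so the same pitch on the B2 string lies at fret 11 − 4 = 7.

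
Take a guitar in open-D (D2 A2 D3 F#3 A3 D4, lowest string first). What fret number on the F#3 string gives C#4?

C#4 is 7 semitones above the open F#3 (F#–G–G#–A–A#–B–C–C#), so it sits at fret 7.

7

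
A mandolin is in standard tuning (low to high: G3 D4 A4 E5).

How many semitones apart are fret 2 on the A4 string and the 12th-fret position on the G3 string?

4 semitones

A4 at fret 2 → B4 (MIDI 71); G3 at fret 12 → G4 (MIDI 67).
71 − 67 = 4, so the two pitches are 4 semitones apart, with B4 the higher.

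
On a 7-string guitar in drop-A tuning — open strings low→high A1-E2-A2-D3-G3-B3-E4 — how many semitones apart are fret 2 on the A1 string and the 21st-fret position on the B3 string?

45 semitones

A1 at fret 2 → B1 (MIDI 35); B3 at fret 21 → G#5 (MIDI 80).
35 − 80 = -45, so the two pitches are 45 semitones apart, with G#5 the higher.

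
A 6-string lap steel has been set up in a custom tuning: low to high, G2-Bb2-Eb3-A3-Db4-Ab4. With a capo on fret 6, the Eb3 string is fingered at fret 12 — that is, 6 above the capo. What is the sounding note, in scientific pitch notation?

The capo raises the open Eb3 by 6 semitones to A3; fretting 6 more gives Eb3 + 6 + 6 = Eb3 + 12 semitones = Eb4.
(Also written D#.)

Eb4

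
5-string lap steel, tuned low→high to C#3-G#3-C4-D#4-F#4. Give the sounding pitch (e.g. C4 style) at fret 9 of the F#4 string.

F#4 is MIDI 66. Adding 9 gives 75, which is D#5.

D#5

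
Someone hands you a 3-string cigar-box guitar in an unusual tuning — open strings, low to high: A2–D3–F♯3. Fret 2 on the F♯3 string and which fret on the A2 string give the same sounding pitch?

11

F♯3 at fret 2 is F♯3 + 2 semitones = G♯3.
The open A2 string is 9 semitones below the open F♯3, so the same pitch on the A2 string lies at fret 2 + 9 = 11.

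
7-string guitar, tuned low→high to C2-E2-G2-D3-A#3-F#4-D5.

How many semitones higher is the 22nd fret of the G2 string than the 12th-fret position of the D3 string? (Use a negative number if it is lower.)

3 semitones

G2 at fret 22 → F4 (MIDI 65); D3 at fret 12 → D4 (MIDI 62).
65 − 62 = 3, so the two pitches are 3 semitones apart.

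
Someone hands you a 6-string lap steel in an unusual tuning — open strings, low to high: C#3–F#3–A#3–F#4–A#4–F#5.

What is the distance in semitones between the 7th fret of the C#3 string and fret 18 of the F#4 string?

28 semitones

C#3 at fret 7 → G#3 (MIDI 56); F#4 at fret 18 → C6 (MIDI 84).
56 − 84 = -28, so the two pitches are 28 semitones apart, with C6 the higher.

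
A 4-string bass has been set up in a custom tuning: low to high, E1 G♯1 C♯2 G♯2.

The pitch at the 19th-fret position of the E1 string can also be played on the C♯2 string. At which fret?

Fret 19 on E1 is MIDI 28 + 19 = 47 (B2). On the C♯2 string (open MIDI 37), that pitch is 47 − 37 = fret 10.

10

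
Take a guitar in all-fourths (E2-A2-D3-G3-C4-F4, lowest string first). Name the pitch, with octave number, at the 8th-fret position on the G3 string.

The open G3 string plus 8 semitones: G–G#–A–A#–B–C–C#–D–D#.
The walk passes from B into C once, so the octave number goes from 3 to 4.

D#4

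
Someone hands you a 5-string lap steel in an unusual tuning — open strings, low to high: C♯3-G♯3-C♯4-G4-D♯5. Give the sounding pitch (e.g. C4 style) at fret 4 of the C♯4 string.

C♯4 is MIDI 61. Adding 4 gives 65, which is F4.

F4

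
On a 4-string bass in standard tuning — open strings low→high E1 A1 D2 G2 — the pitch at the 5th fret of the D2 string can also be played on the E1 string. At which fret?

15

Fret 5 on D2 is MIDI 38 + 5 = 43 (G2). On the E1 string (open MIDI 28), that pitch is 43 − 28 = fret 15.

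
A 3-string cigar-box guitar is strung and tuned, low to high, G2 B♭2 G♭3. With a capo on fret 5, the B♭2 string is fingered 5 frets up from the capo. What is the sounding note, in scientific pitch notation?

The capo raises the open B♭2 by 5 semitones to E♭3; fretting 5 more gives B♭2 + 5 + 5 = B♭2 + 10 semitones = A♭3.

A♭3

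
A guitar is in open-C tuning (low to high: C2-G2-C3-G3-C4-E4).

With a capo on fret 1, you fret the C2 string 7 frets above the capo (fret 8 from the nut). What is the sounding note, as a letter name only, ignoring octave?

The capo raises the open C2 by 1 semitone to C#2; fretting 7 more gives C2 + 1 + 7 = C2 + 8 semitones, landing on G#.

G#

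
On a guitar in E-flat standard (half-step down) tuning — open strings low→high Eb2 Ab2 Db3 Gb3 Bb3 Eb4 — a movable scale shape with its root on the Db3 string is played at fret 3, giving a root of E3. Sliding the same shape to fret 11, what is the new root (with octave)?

C4

Moving from fret 3 to fret 11 shifts the root by 8 semitones.
E3 up 8 semitones is C4.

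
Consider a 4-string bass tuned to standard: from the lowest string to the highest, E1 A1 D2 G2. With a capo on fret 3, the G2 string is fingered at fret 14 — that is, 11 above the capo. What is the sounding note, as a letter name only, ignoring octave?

The capo raises the open G2 by 3 semitones to A#2; fretting 11 more gives G2 + 3 + 11 = G2 + 14 semitones, landing on A.

A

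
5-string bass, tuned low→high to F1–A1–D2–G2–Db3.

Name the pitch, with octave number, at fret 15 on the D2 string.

The open D2 string plus 15 semitones: D–Eb–E–F–…–Eb–E–F.
The walk passes from B into C once, so the octave number goes from 2 to 3.

F3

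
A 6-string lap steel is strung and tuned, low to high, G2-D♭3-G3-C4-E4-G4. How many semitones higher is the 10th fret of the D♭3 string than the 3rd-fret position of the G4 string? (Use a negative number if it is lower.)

-11 semitones

D♭3 at fret 10 → B3 (MIDI 59); G4 at fret 3 → B♭4 (MIDI 70).
59 − 70 = -11, so the two pitches are 11 semitones apart.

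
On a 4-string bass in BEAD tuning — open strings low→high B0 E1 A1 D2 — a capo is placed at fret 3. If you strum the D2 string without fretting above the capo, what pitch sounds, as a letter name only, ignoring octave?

F

The capo raises the open D2 by 3 semitones to F2; fretting 0 more gives D2 + 3 + 0 = D2 + 3 semitones, landing on F.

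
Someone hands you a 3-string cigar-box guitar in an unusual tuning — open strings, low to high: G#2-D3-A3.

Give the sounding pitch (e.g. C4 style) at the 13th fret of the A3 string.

A#4

A3 is MIDI 57. Adding 13 gives 70, which is A#4.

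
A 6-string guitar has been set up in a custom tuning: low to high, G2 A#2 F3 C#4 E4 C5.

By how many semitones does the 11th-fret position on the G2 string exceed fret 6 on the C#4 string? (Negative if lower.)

-13 semitones

G2 at fret 11 → F#3 (MIDI 54); C#4 at fret 6 → G4 (MIDI 67).
54 − 67 = -13, so the two pitches are 13 semitones apart.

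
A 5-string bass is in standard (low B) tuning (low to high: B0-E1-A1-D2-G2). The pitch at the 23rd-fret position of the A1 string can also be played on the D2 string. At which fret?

18

Fret 23 on A1 is MIDI 33 + 23 = 56 (G♯3). On the D2 string (open MIDI 38), that pitch is 56 − 38 = fret 18.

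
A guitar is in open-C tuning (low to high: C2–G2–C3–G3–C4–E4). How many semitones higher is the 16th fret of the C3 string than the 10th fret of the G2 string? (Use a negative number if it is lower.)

C3 at fret 16 → E4 (MIDI 64); G2 at fret 10 → F3 (MIDI 53).
64 − 53 = 11, so the two pitches are 11 semitones apart.

11 semitones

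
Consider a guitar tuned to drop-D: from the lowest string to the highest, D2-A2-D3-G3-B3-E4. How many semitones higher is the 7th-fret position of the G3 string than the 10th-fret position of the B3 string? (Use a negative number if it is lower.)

-7 semitones

G3 at fret 7 → D4 (MIDI 62); B3 at fret 10 → A4 (MIDI 69).
62 − 69 = -7, so the two pitches are 7 semitones apart.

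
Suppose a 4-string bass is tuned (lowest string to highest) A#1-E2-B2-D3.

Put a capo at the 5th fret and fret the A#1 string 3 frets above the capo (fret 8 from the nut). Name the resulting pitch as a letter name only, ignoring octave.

F#

The capo raises the open A#1 by 5 semitones to D#2; fretting 3 more gives A#1 + 5 + 3 = A#1 + 8 semitones, landing on F#.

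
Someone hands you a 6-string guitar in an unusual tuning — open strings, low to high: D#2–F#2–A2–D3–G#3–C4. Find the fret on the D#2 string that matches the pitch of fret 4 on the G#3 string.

Fret 4 on G#3 is MIDI 56 + 4 = 60 (C4). On the D#2 string (open MIDI 39), that pitch is 60 − 39 = fret 21.

21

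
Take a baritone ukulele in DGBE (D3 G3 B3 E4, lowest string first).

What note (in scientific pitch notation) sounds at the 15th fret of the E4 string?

G5

The open E4 string plus 15 semitones: E–F–F#–G–…–F–F#–G.
The walk passes from B into C once, so the octave number goes from 4 to 5.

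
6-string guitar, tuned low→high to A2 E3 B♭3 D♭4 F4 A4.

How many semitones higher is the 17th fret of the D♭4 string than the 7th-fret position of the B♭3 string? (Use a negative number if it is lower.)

D♭4 at fret 17 → G♭5 (MIDI 78); B♭3 at fret 7 → F4 (MIDI 65).
78 − 65 = 13, so the two pitches are 13 semitones apart.

13 semitones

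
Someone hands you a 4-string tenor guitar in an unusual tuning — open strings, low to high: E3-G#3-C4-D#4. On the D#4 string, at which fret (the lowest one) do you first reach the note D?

11

From D#4, count semitones up the chromatic scale until reaching D: D#–E–F–F#–…–C–C#–D — 11 steps.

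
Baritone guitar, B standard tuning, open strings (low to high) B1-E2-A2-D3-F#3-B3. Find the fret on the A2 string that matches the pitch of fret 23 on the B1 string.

B1 at fret 23 is B1 + 23 semitones = A#3.
The open A2 string is 10 semitones above the open B1, so the same pitch on the A2 string lies at fret 23 − 10 = 13.

13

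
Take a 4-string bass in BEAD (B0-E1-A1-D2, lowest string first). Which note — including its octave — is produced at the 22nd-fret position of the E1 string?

D3

E1 is MIDI 28. Adding 22 gives 50, which is D3.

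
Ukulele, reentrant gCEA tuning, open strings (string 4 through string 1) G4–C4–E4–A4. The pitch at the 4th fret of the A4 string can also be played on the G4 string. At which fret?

A4 at fret 4 is A4 + 4 semitones = C#5.
The open G4 string is 2 semitones below the open A4, so the same pitch on the G4 string lies at fret 4 + 2 = 6.

6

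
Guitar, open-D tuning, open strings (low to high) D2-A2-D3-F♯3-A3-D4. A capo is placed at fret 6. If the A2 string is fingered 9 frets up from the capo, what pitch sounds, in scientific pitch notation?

C4

The capo raises the open A2 by 6 semitones to D♯3; fretting 9 more gives A2 + 6 + 9 = A2 + 15 semitones = C4.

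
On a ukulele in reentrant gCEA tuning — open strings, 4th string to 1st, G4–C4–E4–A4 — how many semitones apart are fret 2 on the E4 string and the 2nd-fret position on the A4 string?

5 semitones

E4 at fret 2 → F#4 (MIDI 66); A4 at fret 2 → B4 (MIDI 71).
66 − 71 = -5, so the two pitches are 5 semitones apart, with B4 the higher.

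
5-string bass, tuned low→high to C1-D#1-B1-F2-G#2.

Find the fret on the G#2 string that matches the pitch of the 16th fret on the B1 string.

7

B1 at fret 16 is B1 + 16 semitones = D#3.
The open G#2 string is 9 semitones above the open B1, so the same pitch on the G#2 string lies at fret 16 − 9 = 7.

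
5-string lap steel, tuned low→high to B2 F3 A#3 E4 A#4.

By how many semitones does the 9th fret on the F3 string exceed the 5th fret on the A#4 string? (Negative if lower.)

F3 at fret 9 → D4 (MIDI 62); A#4 at fret 5 → D#5 (MIDI 75).
62 − 75 = -13, so the two pitches are 13 semitones apart.

-13 semitones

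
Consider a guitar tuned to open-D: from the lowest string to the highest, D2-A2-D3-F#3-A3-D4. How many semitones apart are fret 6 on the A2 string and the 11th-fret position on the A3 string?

17 semitones

A2 at fret 6 → D#3 (MIDI 51); A3 at fret 11 → G#4 (MIDI 68).
51 − 68 = -17, so the two pitches are 17 semitones apart, with G#4 the higher.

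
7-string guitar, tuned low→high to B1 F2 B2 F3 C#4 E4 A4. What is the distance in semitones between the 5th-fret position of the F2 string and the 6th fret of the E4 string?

24 semitones

F2 at fret 5 → A#2 (MIDI 46); E4 at fret 6 → A#4 (MIDI 70).
46 − 70 = -24, so the two pitches are 24 semitones apart, with A#4 the higher.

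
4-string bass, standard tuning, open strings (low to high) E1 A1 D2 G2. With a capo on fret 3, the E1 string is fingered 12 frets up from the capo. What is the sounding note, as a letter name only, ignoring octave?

G

The capo raises the open E1 by 3 semitones to G1; fretting 12 more gives E1 + 3 + 12 = E1 + 15 semitones, landing on G.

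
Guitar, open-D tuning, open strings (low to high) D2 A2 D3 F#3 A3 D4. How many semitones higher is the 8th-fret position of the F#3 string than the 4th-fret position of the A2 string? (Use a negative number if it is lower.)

13 semitones

F#3 at fret 8 → D4 (MIDI 62); A2 at fret 4 → C#3 (MIDI 49).
62 − 49 = 13, so the two pitches are 13 semitones apart.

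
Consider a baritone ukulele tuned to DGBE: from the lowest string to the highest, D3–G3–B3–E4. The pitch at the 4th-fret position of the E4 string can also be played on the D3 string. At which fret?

E4 at fret 4 is E4 + 4 semitones = G♯4.
The open D3 string is 14 semitones below the open E4, so the same pitch on the D3 string lies at fret 4 + 14 = 18.

18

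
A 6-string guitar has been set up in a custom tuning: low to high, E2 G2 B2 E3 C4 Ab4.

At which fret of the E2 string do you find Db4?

21

Db4 is 21 semitones above the open E2 (E–F–Gb–G–…–B–C–Db), so it sits at fret 21.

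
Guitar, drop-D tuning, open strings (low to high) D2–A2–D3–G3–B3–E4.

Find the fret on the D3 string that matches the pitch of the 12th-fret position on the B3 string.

Fret 12 on B3 is MIDI 59 + 12 = 71 (B4). On the D3 string (open MIDI 50), that pitch is 71 − 50 = fret 21.

21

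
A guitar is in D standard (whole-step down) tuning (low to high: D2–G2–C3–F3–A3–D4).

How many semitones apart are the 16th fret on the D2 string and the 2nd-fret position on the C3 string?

4 semitones

D2 at fret 16 → F#3 (MIDI 54); C3 at fret 2 → D3 (MIDI 50).
54 − 50 = 4, so the two pitches are 4 semitones apart, with F#3 the higher.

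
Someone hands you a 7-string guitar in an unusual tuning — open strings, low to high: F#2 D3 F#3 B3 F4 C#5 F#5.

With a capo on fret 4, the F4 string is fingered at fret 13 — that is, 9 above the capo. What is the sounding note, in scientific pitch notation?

The capo raises the open F4 by 4 semitones to A4; fretting 9 more gives F4 + 4 + 9 = F4 + 13 semitones = F#5.
(Also written Gb.)

F#5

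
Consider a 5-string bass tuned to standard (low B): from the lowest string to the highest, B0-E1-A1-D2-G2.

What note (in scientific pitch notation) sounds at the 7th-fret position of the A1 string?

E2

The open A1 string plus 7 semitones: A–A#–B–C–C#–D–D#–E.
The walk passes from B into C once, so the octave number goes from 1 to 2.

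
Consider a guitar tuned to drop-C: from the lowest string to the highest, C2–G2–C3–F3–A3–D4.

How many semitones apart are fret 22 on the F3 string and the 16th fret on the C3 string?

11 semitones

F3 at fret 22 → D#5 (MIDI 75); C3 at fret 16 → E4 (MIDI 64).
75 − 64 = 11, so the two pitches are 11 semitones apart, with D#5 the higher.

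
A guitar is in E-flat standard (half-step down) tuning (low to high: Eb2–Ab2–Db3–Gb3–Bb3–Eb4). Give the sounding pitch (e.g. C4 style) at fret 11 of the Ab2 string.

Each fret is one semitone, so Ab2 + 11 = G3.

G3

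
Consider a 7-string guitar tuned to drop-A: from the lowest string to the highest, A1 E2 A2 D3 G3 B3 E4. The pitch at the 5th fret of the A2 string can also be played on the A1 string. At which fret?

Fret 5 on A2 is MIDI 45 + 5 = 50 (D3). On the A1 string (open MIDI 33), that pitch is 50 − 33 = fret 17.

17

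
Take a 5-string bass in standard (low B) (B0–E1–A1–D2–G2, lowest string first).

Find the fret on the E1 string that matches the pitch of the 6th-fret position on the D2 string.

16

Fret 6 on D2 is MIDI 38 + 6 = 44 (G#2). On the E1 string (open MIDI 28), that pitch is 44 − 28 = fret 16.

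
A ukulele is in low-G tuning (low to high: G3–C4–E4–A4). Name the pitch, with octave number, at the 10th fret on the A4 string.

G5

The open A4 string plus 10 semitones: A–A#–B–C–…–F–F#–G.
The walk passes from B into C once, so the octave number goes from 4 to 5.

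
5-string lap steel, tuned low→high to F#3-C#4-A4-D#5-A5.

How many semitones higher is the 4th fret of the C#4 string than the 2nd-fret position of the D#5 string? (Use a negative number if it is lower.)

C#4 at fret 4 → F4 (MIDI 65); D#5 at fret 2 → F5 (MIDI 77).
65 − 77 = -12, so the two pitches are 12 semitones apart.

-12 semitones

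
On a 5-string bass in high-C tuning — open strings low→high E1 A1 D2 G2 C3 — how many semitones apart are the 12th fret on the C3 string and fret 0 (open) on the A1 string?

27 semitones

C3 at fret 12 → C4 (MIDI 60); A1 at fret 0 → A1 (MIDI 33).
60 − 33 = 27, so the two pitches are 27 semitones apart, with C4 the higher.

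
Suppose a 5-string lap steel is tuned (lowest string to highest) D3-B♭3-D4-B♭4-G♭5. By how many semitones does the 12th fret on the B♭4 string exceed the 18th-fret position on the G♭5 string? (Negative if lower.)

B♭4 at fret 12 → B♭5 (MIDI 82); G♭5 at fret 18 → C7 (MIDI 96).
82 − 96 = -14, so the two pitches are 14 semitones apart.

-14 semitones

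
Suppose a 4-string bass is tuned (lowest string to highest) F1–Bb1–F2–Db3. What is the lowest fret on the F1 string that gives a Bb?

5

From F1, count semitones up the chromatic scale until reaching Bb: F–Gb–G–Ab–A–Bb — 5 steps.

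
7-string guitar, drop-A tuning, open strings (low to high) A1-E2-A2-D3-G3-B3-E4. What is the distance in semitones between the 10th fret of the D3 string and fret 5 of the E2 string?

15 semitones

D3 at fret 10 → C4 (MIDI 60); E2 at fret 5 → A2 (MIDI 45).
60 − 45 = 15, so the two pitches are 15 semitones apart, with C4 the higher.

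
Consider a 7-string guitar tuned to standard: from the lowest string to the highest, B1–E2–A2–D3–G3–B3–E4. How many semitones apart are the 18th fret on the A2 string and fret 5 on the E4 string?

A2 at fret 18 → D♯4 (MIDI 63); E4 at fret 5 → A4 (MIDI 69).
63 − 69 = -6, so the two pitches are 6 semitones apart, with A4 the higher.

6 semitones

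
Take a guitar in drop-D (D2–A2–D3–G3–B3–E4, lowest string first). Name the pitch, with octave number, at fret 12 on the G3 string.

G4

The open G3 string plus 12 semitones: G–G#–A–A#–…–F–F#–G.
The walk passes from B into C once, so the octave number goes from 3 to 4.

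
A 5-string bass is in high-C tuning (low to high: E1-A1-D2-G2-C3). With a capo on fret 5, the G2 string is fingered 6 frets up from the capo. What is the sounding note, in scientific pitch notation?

The capo raises the open G2 by 5 semitones to C3; fretting 6 more gives G2 + 5 + 6 = G2 + 11 semitones = F#3.

F#3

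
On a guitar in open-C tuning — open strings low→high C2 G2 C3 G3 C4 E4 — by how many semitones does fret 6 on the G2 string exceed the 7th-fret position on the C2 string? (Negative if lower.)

6 semitones

G2 at fret 6 → C♯3 (MIDI 49); C2 at fret 7 → G2 (MIDI 43).
49 − 43 = 6, so the two pitches are 6 semitones apart.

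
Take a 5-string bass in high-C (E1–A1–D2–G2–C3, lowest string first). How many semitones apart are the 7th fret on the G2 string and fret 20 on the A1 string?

3 semitones

G2 at fret 7 → D3 (MIDI 50); A1 at fret 20 → F3 (MIDI 53).
50 − 53 = -3, so the two pitches are 3 semitones apart, with F3 the higher.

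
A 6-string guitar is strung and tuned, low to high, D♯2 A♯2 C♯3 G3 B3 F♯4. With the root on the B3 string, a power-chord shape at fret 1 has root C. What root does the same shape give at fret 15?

D

Moving from fret 1 to fret 15 shifts the root by 14 semitones.
C up 14 semitones is D.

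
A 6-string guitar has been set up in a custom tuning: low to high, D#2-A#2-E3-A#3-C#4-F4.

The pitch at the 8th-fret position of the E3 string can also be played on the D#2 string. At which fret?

21

Fret 8 on E3 is MIDI 52 + 8 = 60 (C4). On the D#2 string (open MIDI 39), that pitch is 60 − 39 = fret 21.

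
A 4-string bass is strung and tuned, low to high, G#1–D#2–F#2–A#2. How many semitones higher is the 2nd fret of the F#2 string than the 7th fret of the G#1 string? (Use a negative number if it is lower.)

5 semitones

F#2 at fret 2 → G#2 (MIDI 44); G#1 at fret 7 → D#2 (MIDI 39).
44 − 39 = 5, so the two pitches are 5 semitones apart.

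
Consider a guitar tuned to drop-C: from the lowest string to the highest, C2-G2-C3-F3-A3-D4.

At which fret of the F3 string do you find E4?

11

E4 is 11 semitones above the open F3 (F–F#–G–G#–…–D–D#–E), so it sits at fret 11.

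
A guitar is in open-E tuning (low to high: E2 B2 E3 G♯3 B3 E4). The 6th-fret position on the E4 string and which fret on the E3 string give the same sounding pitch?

Fret 6 on E4 is MIDI 64 + 6 = 70 (A♯4). On the E3 string (open MIDI 52), that pitch is 70 − 52 = fret 18.

18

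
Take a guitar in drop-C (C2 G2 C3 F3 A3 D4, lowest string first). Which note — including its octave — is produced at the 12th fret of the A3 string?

Each fret is one semitone, so A3 + 12 = A4.

A4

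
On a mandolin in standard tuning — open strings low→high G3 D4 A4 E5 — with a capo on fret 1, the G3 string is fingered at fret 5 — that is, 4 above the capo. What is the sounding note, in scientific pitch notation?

The capo raises the open G3 by 1 semitone to G♯3; fretting 4 more gives G3 + 1 + 4 = G3 + 5 semitones = C4.

C4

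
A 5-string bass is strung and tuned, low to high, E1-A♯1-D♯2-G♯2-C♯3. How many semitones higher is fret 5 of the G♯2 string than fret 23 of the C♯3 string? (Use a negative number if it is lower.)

G♯2 at fret 5 → C♯3 (MIDI 49); C♯3 at fret 23 → C5 (MIDI 72).
49 − 72 = -23, so the two pitches are 23 semitones apart.

-23 semitones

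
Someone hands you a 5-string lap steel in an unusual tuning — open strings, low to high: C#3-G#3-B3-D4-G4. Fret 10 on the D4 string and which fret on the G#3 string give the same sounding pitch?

16

Fret 10 on D4 is MIDI 62 + 10 = 72 (C5). On the G#3 string (open MIDI 56), that pitch is 72 − 56 = fret 16.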